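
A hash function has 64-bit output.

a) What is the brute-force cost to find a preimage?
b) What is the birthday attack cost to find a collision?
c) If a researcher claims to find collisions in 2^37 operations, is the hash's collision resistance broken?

Step 1: Preimage resistance requires brute-force of 2^64 operations.
Step 2: Collision resistance (birthday bound) = 2^(64/2) = 2^32.
Step 3: The claimed attack costs 2^37 operations.
Step 4: Since 2^37 >= 2^32, the claimed attack is no faster than the generic birthday attack, so this does not break collision resistance.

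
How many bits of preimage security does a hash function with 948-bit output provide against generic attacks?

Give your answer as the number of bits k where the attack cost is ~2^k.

Step 1: The hash has a 948-bit output.
Step 2: Preimage resistance means: given a digest h(x), it should be infeasible to find any input that hashes to it.
With a 948-bit output there are 2^948 possible digests, so a generic brute-force preimage search costs about 2^948 evaluations.
Step 3: Security level = 948 bits.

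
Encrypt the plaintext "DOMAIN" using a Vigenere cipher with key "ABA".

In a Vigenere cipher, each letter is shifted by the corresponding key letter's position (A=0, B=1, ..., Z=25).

Step 1: Repeat key to match plaintext length:
  Plaintext: DOMAIN
  Key:       ABAABA
Step 2: Encrypt each letter:
  D(3) + A(0) = (3+0) mod 26 = 3 = D
  O(14) + B(1) = (14+1) mod 26 = 15 = P
  M(12) + A(0) = (12+0) mod 26 = 12 = M
  A(0) + A(0) = (0+0) mod 26 = 0 = A
  I(8) + B(1) = (8+1) mod 26 = 9 = J
  N(13) + A(0) = (13+0) mod 26 = 13 = N
Ciphertext: DPMAJN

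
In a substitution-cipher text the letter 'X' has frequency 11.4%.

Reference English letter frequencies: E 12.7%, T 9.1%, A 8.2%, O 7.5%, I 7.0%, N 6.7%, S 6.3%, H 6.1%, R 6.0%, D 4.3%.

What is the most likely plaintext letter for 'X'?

Step 1: The observed frequency is 11.4%.
Step 2: Compare with English frequencies:
  E: 12.7% (difference: 1.3%) <-- closest
  T: 9.1% (difference: 2.3%)
  A: 8.2% (difference: 3.2%)
  O: 7.5% (difference: 3.9%)
  I: 7.0% (difference: 4.4%)
  N: 6.7% (difference: 4.7%)
  S: 6.3% (difference: 5.1%)
  H: 6.1% (difference: 5.3%)
  R: 6.0% (difference: 5.4%)
  D: 4.3% (difference: 7.1%)
Step 3: 'X' most likely represents 'E' (frequency 12.7%).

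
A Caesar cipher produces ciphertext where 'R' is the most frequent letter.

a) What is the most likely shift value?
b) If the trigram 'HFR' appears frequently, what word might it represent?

Step 1: In English, 'E' is the most frequent letter (12.7%).
Step 2: The most frequent ciphertext letter is 'R' (position 17).
Step 3: Shift = (17 - 4) mod 26 = 13.
Step 4: Decrypt 'HFR' by shifting back 13:
  H -> U
  F -> S
  R -> E
Step 5: 'HFR' decrypts to 'USE'.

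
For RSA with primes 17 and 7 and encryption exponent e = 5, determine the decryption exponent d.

Step 1: n = 17 * 7 = 119.
Step 2: phi(n) = 16 * 6 = 96.
Step 3: Find d such that 5 * d = 1 (mod 96).
Step 4: d = 5^(-1) mod 96 = 77.
Verification: 5 * 77 = 385 = 4 * 96 + 1.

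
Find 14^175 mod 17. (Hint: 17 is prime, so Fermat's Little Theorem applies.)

Step 1: Since 17 is prime, by Fermat's Little Theorem: 14^16 = 1 (mod 17).
Step 2: Reduce exponent: 175 mod 16 = 15.
Step 3: So 14^175 = 14^15 (mod 17).
Step 4: 14^15 mod 17 = 11.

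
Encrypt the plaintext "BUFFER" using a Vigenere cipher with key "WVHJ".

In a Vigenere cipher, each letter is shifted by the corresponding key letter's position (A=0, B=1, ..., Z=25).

Step 1: Repeat key to match plaintext length:
  Plaintext: BUFFER
  Key:       WVHJWV
Step 2: Encrypt each letter:
  B(1) + W(22) = (1+22) mod 26 = 23 = X
  U(20) + V(21) = (20+21) mod 26 = 15 = P
  F(5) + H(7) = (5+7) mod 26 = 12 = M
  F(5) + J(9) = (5+9) mod 26 = 14 = O
  E(4) + W(22) = (4+22) mod 26 = 0 = A
  R(17) + V(21) = (17+21) mod 26 = 12 = M
Ciphertext: XPMOAM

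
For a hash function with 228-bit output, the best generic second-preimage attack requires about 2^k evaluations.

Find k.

Step 1: The hash has a 228-bit output.
Step 2: Second-preimage resistance means: given a specific input x, it should be infeasible to find a different y with h(y) = h(x).
With a 228-bit output, a generic search for a second preimage costs about 2^228 evaluations (each trial matches the fixed target with probability 2^-228).
Step 3: Security level = 228 bits.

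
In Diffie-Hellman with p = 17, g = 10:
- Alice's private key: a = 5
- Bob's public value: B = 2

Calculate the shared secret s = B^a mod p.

Step 1: s = B^a mod p = 2^5 mod 17.
  2^1 mod 17 = 2
  2^2 mod 17 = (2 * 2) mod 17 = 4
  2^3 mod 17 = (4 * 2) mod 17 = 8
  2^4 mod 17 = (8 * 2) mod 17 = 16
  2^5 mod 17 = (16 * 2) mod 17 = 15
Result: shared secret = 15.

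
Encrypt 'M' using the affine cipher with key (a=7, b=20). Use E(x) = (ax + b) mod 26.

Step 1: Convert 'M' to number: x = 12.
Step 2: E(12) = (7 * 12 + 20) mod 26 = 104 mod 26 = 0.
Step 3: Convert 0 back to letter: A.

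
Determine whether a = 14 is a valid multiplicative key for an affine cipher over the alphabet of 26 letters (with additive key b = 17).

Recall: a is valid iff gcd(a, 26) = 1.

Step 1: Compute gcd(14, 26).
Step 2: gcd(14, 26) = 2.
Since gcd = 2 != 1, 14 shares a common factor with 26, so it cannot be used.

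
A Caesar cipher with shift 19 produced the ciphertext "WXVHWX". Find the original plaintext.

Step 1: Reverse the shift by subtracting 19 from each letter position.
  W (position 22) -> position (22-19) mod 26 = 3 -> D
  X (position 23) -> position (23-19) mod 26 = 4 -> E
  V (position 21) -> position (21-19) mod 26 = 2 -> C
  H (position 7) -> position (7-19) mod 26 = 14 -> O
  W (position 22) -> position (22-19) mod 26 = 3 -> D
  X (position 23) -> position (23-19) mod 26 = 4 -> E
Decrypted message: DECODE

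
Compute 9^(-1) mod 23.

Step 1: We need x such that 9 * x = 1 (mod 23).
Step 2: Using the extended Euclidean algorithm or trial:
  9 * 18 = 162 = 7 * 23 + 1.
Step 3: Since 162 mod 23 = 1, the inverse is x = 18.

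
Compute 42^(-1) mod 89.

Step 1: We need x such that 42 * x = 1 (mod 89).
Step 2: Using the extended Euclidean algorithm or trial:
  42 * 53 = 2226 = 25 * 89 + 1.
Step 3: Since 2226 mod 89 = 1, the inverse is x = 53.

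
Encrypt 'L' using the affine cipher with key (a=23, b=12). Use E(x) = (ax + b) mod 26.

Step 1: Convert 'L' to number: x = 11.
Step 2: E(11) = (23 * 11 + 12) mod 26 = 265 mod 26 = 5.
Step 3: Convert 5 back to letter: F.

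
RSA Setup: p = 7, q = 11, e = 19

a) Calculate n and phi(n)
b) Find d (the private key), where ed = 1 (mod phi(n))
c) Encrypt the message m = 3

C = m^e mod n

Step 1: n = 7 * 11 = 77.
Step 2: phi(n) = (7-1)(11-1) = 6 * 10 = 60.
Step 3: Find d = 19^(-1) mod 60 = 19.
  Verify: 19 * 19 = 361 = 1 (mod 60).
Step 4: C = 3^19 mod 77 = 59.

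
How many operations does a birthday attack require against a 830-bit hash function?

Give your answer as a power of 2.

Step 1: The birthday paradox gives collision probability ~50% after sqrt(2^n) = 2^(n/2) hashes.
Step 2: For 830-bit output: 2^(830/2) = 2^415.
Step 3: Approximately 2^415 hash computations needed.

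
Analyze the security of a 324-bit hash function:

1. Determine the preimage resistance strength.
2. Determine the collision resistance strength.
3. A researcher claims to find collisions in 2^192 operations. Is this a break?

Step 1: Preimage resistance requires brute-force of 2^324 operations.
Step 2: Collision resistance (birthday bound) = 2^(324/2) = 2^162.
Step 3: The claimed attack costs 2^192 operations.
Step 4: Since 2^192 >= 2^162, the claimed attack is no faster than the generic birthday attack, so this does not break collision resistance.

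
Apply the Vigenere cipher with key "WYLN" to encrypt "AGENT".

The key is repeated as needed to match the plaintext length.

Step 1: Repeat key to match plaintext length:
  Plaintext: AGENT
  Key:       WYLNW
Step 2: Encrypt each letter:
  A(0) + W(22) = (0+22) mod 26 = 22 = W
  G(6) + Y(24) = (6+24) mod 26 = 4 = E
  E(4) + L(11) = (4+11) mod 26 = 15 = P
  N(13) + N(13) = (13+13) mod 26 = 0 = A
  T(19) + W(22) = (19+22) mod 26 = 15 = P
Ciphertext: WEPAP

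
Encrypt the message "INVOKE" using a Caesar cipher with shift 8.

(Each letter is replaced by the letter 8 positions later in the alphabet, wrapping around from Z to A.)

Step 1: For each letter, shift forward by 8 positions (mod 26).
  I (position 8) -> position (8+8) mod 26 = 16 -> Q
  N (position 13) -> position (13+8) mod 26 = 21 -> V
  V (position 21) -> position (21+8) mod 26 = 3 -> D
  O (position 14) -> position (14+8) mod 26 = 22 -> W
  K (position 10) -> position (10+8) mod 26 = 18 -> S
  E (position 4) -> position (4+8) mod 26 = 12 -> M
Result: QVDWSM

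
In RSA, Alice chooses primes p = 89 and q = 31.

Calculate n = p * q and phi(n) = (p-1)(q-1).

Step 1: n = p * q = 89 * 31 = 2759.
Step 2: phi(n) = (p-1)(q-1) = 88 * 30 = 2640.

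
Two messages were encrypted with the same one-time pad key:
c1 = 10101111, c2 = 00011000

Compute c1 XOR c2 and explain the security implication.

Step 1: c1 XOR c2 = (m1 XOR k) XOR (m2 XOR k).
Step 2: By XOR associativity/commutativity: = m1 XOR m2 XOR k XOR k = m1 XOR m2.
Step 3: 10101111 XOR 00011000 = 10110111 = 183.
Step 4: The key cancels out! An attacker learns m1 XOR m2 = 183, revealing the relationship between plaintexts.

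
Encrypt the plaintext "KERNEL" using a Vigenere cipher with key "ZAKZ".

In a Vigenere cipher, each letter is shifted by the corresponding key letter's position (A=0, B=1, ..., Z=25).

Step 1: Repeat key to match plaintext length:
  Plaintext: KERNEL
  Key:       ZAKZZA
Step 2: Encrypt each letter:
  K(10) + Z(25) = (10+25) mod 26 = 9 = J
  E(4) + A(0) = (4+0) mod 26 = 4 = E
  R(17) + K(10) = (17+10) mod 26 = 1 = B
  N(13) + Z(25) = (13+25) mod 26 = 12 = M
  E(4) + Z(25) = (4+25) mod 26 = 3 = D
  L(11) + A(0) = (11+0) mod 26 = 11 = L
Ciphertext: JEBMDL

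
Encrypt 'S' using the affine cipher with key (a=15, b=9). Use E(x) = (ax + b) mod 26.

Step 1: Convert 'S' to number: x = 18.
Step 2: E(18) = (15 * 18 + 9) mod 26 = 279 mod 26 = 19.
Step 3: Convert 19 back to letter: T.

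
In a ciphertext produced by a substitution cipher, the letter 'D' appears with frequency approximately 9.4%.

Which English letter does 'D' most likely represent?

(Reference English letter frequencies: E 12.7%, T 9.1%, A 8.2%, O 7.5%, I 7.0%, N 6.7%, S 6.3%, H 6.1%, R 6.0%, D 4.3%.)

Step 1: The observed frequency is 9.4%.
Step 2: Compare with English frequencies:
  E: 12.7% (difference: 3.3%)
  T: 9.1% (difference: 0.3%) <-- closest
  A: 8.2% (difference: 1.2%)
  O: 7.5% (difference: 1.9%)
  I: 7.0% (difference: 2.4%)
  N: 6.7% (difference: 2.7%)
  S: 6.3% (difference: 3.1%)
  H: 6.1% (difference: 3.3%)
  R: 6.0% (difference: 3.4%)
  D: 4.3% (difference: 5.1%)
Step 3: 'D' most likely represents 'T' (frequency 9.1%).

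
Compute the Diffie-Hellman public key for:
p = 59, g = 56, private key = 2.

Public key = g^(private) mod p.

Step 1: A = g^a mod p = 56^2 mod 59.
  56^1 mod 59 = 56
  56^2 mod 59 = (56 * 56) mod 59 = 9
Result: A = 9.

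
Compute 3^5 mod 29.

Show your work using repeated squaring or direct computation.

Step 1: Compute 3^5 mod 29 step by step, reducing modulo 29 at each step.
  3^1 mod 29 = 3
  3^2 mod 29 = (3 * 3) mod 29 = 9
  3^3 mod 29 = (9 * 3) mod 29 = 27
  3^4 mod 29 = (27 * 3) mod 29 = 23
  3^5 mod 29 = (23 * 3) mod 29 = 11
Step 2: Result = 11.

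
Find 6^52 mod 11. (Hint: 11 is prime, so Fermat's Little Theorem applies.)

Step 1: Since 11 is prime, by Fermat's Little Theorem: 6^10 = 1 (mod 11).
Step 2: Reduce exponent: 52 mod 10 = 2.
Step 3: So 6^52 = 6^2 (mod 11).
Step 4: 6^2 mod 11 = 3.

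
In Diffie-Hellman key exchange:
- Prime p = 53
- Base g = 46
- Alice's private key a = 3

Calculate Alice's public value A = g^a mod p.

Step 1: A = g^a mod p = 46^3 mod 53.
  46^1 mod 53 = 46
  46^2 mod 53 = (46 * 46) mod 53 = 49
  46^3 mod 53 = (49 * 46) mod 53 = 28
Result: A = 28.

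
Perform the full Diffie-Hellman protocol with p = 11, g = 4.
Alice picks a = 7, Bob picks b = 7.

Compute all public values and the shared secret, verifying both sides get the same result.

Step 1: A = g^a mod p = 4^7 mod 11 = 5.
Step 2: B = g^b mod p = 4^7 mod 11 = 5.
Step 3: Alice computes s = B^a mod p = 5^7 mod 11 = 3.
Step 4: Bob computes s = A^b mod p = 5^7 mod 11 = 3.
Both sides agree: shared secret = 3.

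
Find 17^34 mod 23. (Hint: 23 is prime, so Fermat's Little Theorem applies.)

Step 1: Since 23 is prime, by Fermat's Little Theorem: 17^22 = 1 (mod 23).
Step 2: Reduce exponent: 34 mod 22 = 12.
Step 3: So 17^34 = 17^12 (mod 23).
Step 4: 17^12 mod 23 = 6.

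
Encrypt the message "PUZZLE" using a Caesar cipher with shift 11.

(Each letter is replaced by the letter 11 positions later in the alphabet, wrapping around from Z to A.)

Step 1: For each letter, shift forward by 11 positions (mod 26).
  P (position 15) -> position (15+11) mod 26 = 0 -> A
  U (position 20) -> position (20+11) mod 26 = 5 -> F
  Z (position 25) -> position (25+11) mod 26 = 10 -> K
  Z (position 25) -> position (25+11) mod 26 = 10 -> K
  L (position 11) -> position (11+11) mod 26 = 22 -> W
  E (position 4) -> position (4+11) mod 26 = 15 -> P
Result: AFKKWP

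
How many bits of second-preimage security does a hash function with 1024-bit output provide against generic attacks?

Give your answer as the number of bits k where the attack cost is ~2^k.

Step 1: The hash has a 1024-bit output.
Step 2: Second-preimage resistance means: given a specific input x, it should be infeasible to find a different y with h(y) = h(x).
With a 1024-bit output, a generic search for a second preimage costs about 2^1024 evaluations (each trial matches the fixed target with probability 2^-1024).
Step 3: Security level = 1024 bits.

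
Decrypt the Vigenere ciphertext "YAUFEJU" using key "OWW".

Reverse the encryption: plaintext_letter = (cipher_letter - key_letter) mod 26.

Step 1: Extend key: OWWOWWO
Step 2: Decrypt each letter (c - k) mod 26:
  Y(24) - O(14) = (24-14) mod 26 = 10 = K
  A(0) - W(22) = (0-22) mod 26 = 4 = E
  U(20) - W(22) = (20-22) mod 26 = 24 = Y
  F(5) - O(14) = (5-14) mod 26 = 17 = R
  E(4) - W(22) = (4-22) mod 26 = 8 = I
  J(9) - W(22) = (9-22) mod 26 = 13 = N
  U(20) - O(14) = (20-14) mod 26 = 6 = G
Plaintext: KEYRING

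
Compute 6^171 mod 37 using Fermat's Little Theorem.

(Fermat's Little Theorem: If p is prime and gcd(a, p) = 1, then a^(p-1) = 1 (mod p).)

Step 1: Since 37 is prime, by Fermat's Little Theorem: 6^36 = 1 (mod 37).
Step 2: Reduce exponent: 171 mod 36 = 27.
Step 3: So 6^171 = 6^27 (mod 37).
Step 4: 6^27 mod 37 = 31.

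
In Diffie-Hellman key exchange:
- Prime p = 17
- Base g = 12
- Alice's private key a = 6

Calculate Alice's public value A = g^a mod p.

Step 1: A = g^a mod p = 12^6 mod 17.
  12^1 mod 17 = 12
  12^2 mod 17 = (12 * 12) mod 17 = 8
  12^3 mod 17 = (8 * 12) mod 17 = 11
  12^4 mod 17 = (11 * 12) mod 17 = 13
  12^5 mod 17 = (13 * 12) mod 17 = 3
  12^6 mod 17 = (3 * 12) mod 17 = 2
Result: A = 2.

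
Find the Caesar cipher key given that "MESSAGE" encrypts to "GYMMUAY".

Step 1: Compare first letters: M (position 12) -> G (position 6).
Step 2: Shift = (6 - 12) mod 26 = 20.
The shift value is 20.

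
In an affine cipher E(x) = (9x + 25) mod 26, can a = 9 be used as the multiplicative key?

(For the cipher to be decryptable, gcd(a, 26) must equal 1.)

Step 1: Compute gcd(9, 26).
Step 2: gcd(9, 26) = 1.
Since gcd = 1, 9 is coprime with 26, so it is a valid key.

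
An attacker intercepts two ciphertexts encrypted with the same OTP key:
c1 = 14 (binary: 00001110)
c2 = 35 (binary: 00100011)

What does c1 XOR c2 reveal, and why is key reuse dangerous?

Step 1: c1 XOR c2 = (m1 XOR k) XOR (m2 XOR k).
Step 2: By XOR associativity/commutativity: = m1 XOR m2 XOR k XOR k = m1 XOR m2.
Step 3: 00001110 XOR 00100011 = 00101101 = 45.
Step 4: The key cancels out! An attacker learns m1 XOR m2 = 45, revealing the relationship between plaintexts.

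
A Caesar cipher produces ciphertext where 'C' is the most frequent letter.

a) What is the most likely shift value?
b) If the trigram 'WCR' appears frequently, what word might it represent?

Step 1: In English, 'E' is the most frequent letter (12.7%).
Step 2: The most frequent ciphertext letter is 'C' (position 2).
Step 3: Shift = (2 - 4) mod 26 = 24.
Step 4: Decrypt 'WCR' by shifting back 24:
  W -> Y
  C -> E
  R -> T
Step 5: 'WCR' decrypts to 'YET'.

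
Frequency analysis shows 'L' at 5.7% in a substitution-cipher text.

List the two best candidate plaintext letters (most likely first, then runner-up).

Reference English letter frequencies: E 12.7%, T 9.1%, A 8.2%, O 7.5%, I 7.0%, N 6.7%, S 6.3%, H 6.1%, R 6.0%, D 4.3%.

Step 1: Observed frequency of 'L' is 5.7%.
Step 2: Compute distances to each reference frequency and sort:
  R (6.0%): difference = 0.3% <-- BEST
  H (6.1%): difference = 0.4% <-- RUNNER-UP
  S (6.3%): difference = 0.6%
  N (6.7%): difference = 1.0%
  I (7.0%): difference = 1.3%
Step 3: Most likely is 'R' (6.0%, diff 0.3%); second most likely is 'H' (6.1%, diff 0.4%).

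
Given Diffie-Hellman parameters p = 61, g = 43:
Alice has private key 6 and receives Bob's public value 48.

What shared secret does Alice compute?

Step 1: s = B^a mod p = 48^6 mod 61.
  48^1 mod 61 = 48
  48^2 mod 61 = (48 * 48) mod 61 = 47
  48^3 mod 61 = (47 * 48) mod 61 = 60
  48^4 mod 61 = (60 * 48) mod 61 = 13
  48^5 mod 61 = (13 * 48) mod 61 = 14
  48^6 mod 61 = (14 * 48) mod 61 = 1
Result: shared secret = 1.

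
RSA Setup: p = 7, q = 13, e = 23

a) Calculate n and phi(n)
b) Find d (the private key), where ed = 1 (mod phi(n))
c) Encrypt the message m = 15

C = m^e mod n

Step 1: n = 7 * 13 = 91.
Step 2: phi(n) = (7-1)(13-1) = 6 * 12 = 72.
Step 3: Find d = 23^(-1) mod 72 = 47.
  Verify: 23 * 47 = 1081 = 1 (mod 72).
Step 4: C = 15^23 mod 91 = 85.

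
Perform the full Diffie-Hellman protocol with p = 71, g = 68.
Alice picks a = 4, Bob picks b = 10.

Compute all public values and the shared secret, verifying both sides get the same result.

Step 1: A = g^a mod p = 68^4 mod 71 = 10.
Step 2: B = g^b mod p = 68^10 mod 71 = 48.
Step 3: Alice computes s = B^a mod p = 48^4 mod 71 = 30.
Step 4: Bob computes s = A^b mod p = 10^10 mod 71 = 30.
Both sides agree: shared secret = 30.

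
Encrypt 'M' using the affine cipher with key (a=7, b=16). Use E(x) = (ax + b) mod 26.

Step 1: Convert 'M' to number: x = 12.
Step 2: E(12) = (7 * 12 + 16) mod 26 = 100 mod 26 = 22.
Step 3: Convert 22 back to letter: W.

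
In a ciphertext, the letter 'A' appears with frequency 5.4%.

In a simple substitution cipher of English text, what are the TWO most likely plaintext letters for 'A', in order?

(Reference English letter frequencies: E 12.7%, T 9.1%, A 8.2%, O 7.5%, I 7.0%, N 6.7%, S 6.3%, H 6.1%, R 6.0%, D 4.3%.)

Step 1: Observed frequency of 'A' is 5.4%.
Step 2: Compute distances to each reference frequency and sort:
  R (6.0%): difference = 0.6% <-- BEST
  H (6.1%): difference = 0.7% <-- RUNNER-UP
  S (6.3%): difference = 0.9%
  D (4.3%): difference = 1.1%
  N (6.7%): difference = 1.3%
Step 3: Most likely is 'R' (6.0%, diff 0.6%); second most likely is 'H' (6.1%, diff 0.7%).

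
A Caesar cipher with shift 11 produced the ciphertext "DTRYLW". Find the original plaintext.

Step 1: Reverse the shift by subtracting 11 from each letter position.
  D (position 3) -> position (3-11) mod 26 = 18 -> S
  T (position 19) -> position (19-11) mod 26 = 8 -> I
  R (position 17) -> position (17-11) mod 26 = 6 -> G
  Y (position 24) -> position (24-11) mod 26 = 13 -> N
  L (position 11) -> position (11-11) mod 26 = 0 -> A
  W (position 22) -> position (22-11) mod 26 = 11 -> L
Decrypted message: SIGNAL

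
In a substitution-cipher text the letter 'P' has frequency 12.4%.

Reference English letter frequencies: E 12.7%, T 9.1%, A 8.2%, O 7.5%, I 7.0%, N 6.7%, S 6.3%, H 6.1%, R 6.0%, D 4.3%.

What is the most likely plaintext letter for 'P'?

Step 1: The observed frequency is 12.4%.
Step 2: Compare with English frequencies:
  E: 12.7% (difference: 0.3%) <-- closest
  T: 9.1% (difference: 3.3%)
  A: 8.2% (difference: 4.2%)
  O: 7.5% (difference: 4.9%)
  I: 7.0% (difference: 5.4%)
  N: 6.7% (difference: 5.7%)
  S: 6.3% (difference: 6.1%)
  H: 6.1% (difference: 6.3%)
  R: 6.0% (difference: 6.4%)
  D: 4.3% (difference: 8.1%)
Step 3: 'P' most likely represents 'E' (frequency 12.7%).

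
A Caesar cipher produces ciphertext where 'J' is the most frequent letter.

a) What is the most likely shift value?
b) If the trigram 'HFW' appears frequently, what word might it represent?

Step 1: In English, 'E' is the most frequent letter (12.7%).
Step 2: The most frequent ciphertext letter is 'J' (position 9).
Step 3: Shift = (9 - 4) mod 26 = 5.
Step 4: Decrypt 'HFW' by shifting back 5:
  H -> C
  F -> A
  W -> R
Step 5: 'HFW' decrypts to 'CAR'.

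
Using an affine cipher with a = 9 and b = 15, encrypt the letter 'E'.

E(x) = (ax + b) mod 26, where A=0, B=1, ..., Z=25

Step 1: Convert 'E' to number: x = 4.
Step 2: E(4) = (9 * 4 + 15) mod 26 = 51 mod 26 = 25.
Step 3: Convert 25 back to letter: Z.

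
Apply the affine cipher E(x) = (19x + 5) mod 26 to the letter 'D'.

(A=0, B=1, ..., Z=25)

Step 1: Convert 'D' to number: x = 3.
Step 2: E(3) = (19 * 3 + 5) mod 26 = 62 mod 26 = 10.
Step 3: Convert 10 back to letter: K.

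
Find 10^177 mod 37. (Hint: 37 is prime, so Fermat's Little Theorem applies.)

Step 1: Since 37 is prime, by Fermat's Little Theorem: 10^36 = 1 (mod 37).
Step 2: Reduce exponent: 177 mod 36 = 33.
Step 3: So 10^177 = 10^33 (mod 37).
Step 4: 10^33 mod 37 = 1.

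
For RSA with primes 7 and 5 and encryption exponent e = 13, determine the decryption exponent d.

Step 1: n = 7 * 5 = 35.
Step 2: phi(n) = 6 * 4 = 24.
Step 3: Find d such that 13 * d = 1 (mod 24).
Step 4: d = 13^(-1) mod 24 = 13.
Verification: 13 * 13 = 169 = 7 * 24 + 1.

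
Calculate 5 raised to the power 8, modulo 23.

Step 1: Compute 5^8 mod 23 step by step, reducing modulo 23 at each step.
  5^1 mod 23 = 5
  5^2 mod 23 = (5 * 5) mod 23 = 2
  5^3 mod 23 = (2 * 5) mod 23 = 10
  5^4 mod 23 = (10 * 5) mod 23 = 4
  5^5 mod 23 = (4 * 5) mod 23 = 20
  5^6 mod 23 = (20 * 5) mod 23 = 8
  5^7 mod 23 = (8 * 5) mod 23 = 17
  5^8 mod 23 = (17 * 5) mod 23 = 16
Step 2: Result = 16.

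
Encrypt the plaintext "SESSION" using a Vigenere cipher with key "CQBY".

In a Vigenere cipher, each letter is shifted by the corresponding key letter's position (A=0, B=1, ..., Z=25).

Step 1: Repeat key to match plaintext length:
  Plaintext: SESSION
  Key:       CQBYCQB
Step 2: Encrypt each letter:
  S(18) + C(2) = (18+2) mod 26 = 20 = U
  E(4) + Q(16) = (4+16) mod 26 = 20 = U
  S(18) + B(1) = (18+1) mod 26 = 19 = T
  S(18) + Y(24) = (18+24) mod 26 = 16 = Q
  I(8) + C(2) = (8+2) mod 26 = 10 = K
  O(14) + Q(16) = (14+16) mod 26 = 4 = E
  N(13) + B(1) = (13+1) mod 26 = 14 = O
Ciphertext: UUTQKEO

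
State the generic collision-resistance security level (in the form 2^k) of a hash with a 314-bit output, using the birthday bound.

Step 1: The birthday paradox gives collision probability ~50% after sqrt(2^n) = 2^(n/2) hashes.
Step 2: For 314-bit output: 2^(314/2) = 2^157.
Step 3: Approximately 2^157 hash computations needed.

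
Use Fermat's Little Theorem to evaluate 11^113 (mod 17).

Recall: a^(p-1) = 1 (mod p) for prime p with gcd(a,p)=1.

Step 1: Since 17 is prime, by Fermat's Little Theorem: 11^16 = 1 (mod 17).
Step 2: Reduce exponent: 113 mod 16 = 1.
Step 3: So 11^113 = 11^1 (mod 17).
Step 4: 11^1 mod 17 = 11.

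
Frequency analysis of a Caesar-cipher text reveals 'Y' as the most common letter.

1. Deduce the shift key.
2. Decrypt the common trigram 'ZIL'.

Step 1: In English, 'E' is the most frequent letter (12.7%).
Step 2: The most frequent ciphertext letter is 'Y' (position 24).
Step 3: Shift = (24 - 4) mod 26 = 20.
Step 4: Decrypt 'ZIL' by shifting back 20:
  Z -> F
  I -> O
  L -> R
Step 5: 'ZIL' decrypts to 'FOR'.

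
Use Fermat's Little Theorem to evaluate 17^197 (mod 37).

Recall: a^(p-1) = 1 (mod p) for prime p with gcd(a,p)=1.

Step 1: Since 37 is prime, by Fermat's Little Theorem: 17^36 = 1 (mod 37).
Step 2: Reduce exponent: 197 mod 36 = 17.
Step 3: So 17^197 = 17^17 (mod 37).
Step 4: 17^17 mod 37 = 13.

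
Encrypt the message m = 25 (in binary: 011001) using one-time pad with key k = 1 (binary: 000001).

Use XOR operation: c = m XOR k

Step 1: Write out the XOR operation bit by bit:
  Message: 011001
  Key:     000001
  XOR:     011000
Step 2: Convert to decimal: 011000 = 24.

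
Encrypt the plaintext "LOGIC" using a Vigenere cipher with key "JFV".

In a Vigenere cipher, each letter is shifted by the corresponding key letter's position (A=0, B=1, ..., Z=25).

Step 1: Repeat key to match plaintext length:
  Plaintext: LOGIC
  Key:       JFVJF
Step 2: Encrypt each letter:
  L(11) + J(9) = (11+9) mod 26 = 20 = U
  O(14) + F(5) = (14+5) mod 26 = 19 = T
  G(6) + V(21) = (6+21) mod 26 = 1 = B
  I(8) + J(9) = (8+9) mod 26 = 17 = R
  C(2) + F(5) = (2+5) mod 26 = 7 = H
Ciphertext: UTBRH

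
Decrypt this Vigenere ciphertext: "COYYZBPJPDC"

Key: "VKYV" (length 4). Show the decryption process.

Step 1: Key 'VKYV' has length 4. Extended key: VKYVVKYVVKY
Step 2: Decrypt each position:
  C(2) - V(21) = 7 = H
  O(14) - K(10) = 4 = E
  Y(24) - Y(24) = 0 = A
  Y(24) - V(21) = 3 = D
  Z(25) - V(21) = 4 = E
  B(1) - K(10) = 17 = R
  P(15) - Y(24) = 17 = R
  J(9) - V(21) = 14 = O
  P(15) - V(21) = 20 = U
  D(3) - K(10) = 19 = T
  C(2) - Y(24) = 4 = E
Plaintext: HEADERROUTE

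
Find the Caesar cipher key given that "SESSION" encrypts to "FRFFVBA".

Step 1: Compare first letters: S (position 18) -> F (position 5).
Step 2: Shift = (5 - 18) mod 26 = 13.
The shift value is 13.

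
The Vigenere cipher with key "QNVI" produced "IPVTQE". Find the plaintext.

Step 1: Extend key: QNVIQN
Step 2: Decrypt each letter (c - k) mod 26:
  I(8) - Q(16) = (8-16) mod 26 = 18 = S
  P(15) - N(13) = (15-13) mod 26 = 2 = C
  V(21) - V(21) = (21-21) mod 26 = 0 = A
  T(19) - I(8) = (19-8) mod 26 = 11 = L
  Q(16) - Q(16) = (16-16) mod 26 = 0 = A
  E(4) - N(13) = (4-13) mod 26 = 17 = R
Plaintext: SCALAR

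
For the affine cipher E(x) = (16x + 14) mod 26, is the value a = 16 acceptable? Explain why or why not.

Step 1: Compute gcd(16, 26).
Step 2: gcd(16, 26) = 2.
Since gcd = 2 != 1, 16 shares a common factor with 26, so it cannot be used.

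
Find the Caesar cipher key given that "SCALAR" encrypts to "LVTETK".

Step 1: Compare first letters: S (position 18) -> L (position 11).
Step 2: Shift = (11 - 18) mod 26 = 19.
The shift value is 19.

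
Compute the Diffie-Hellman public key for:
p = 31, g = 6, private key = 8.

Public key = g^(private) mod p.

Step 1: A = g^a mod p = 6^8 mod 31.
  6^1 mod 31 = 6
  6^2 mod 31 = (6 * 6) mod 31 = 5
  6^3 mod 31 = (5 * 6) mod 31 = 30
  6^4 mod 31 = (30 * 6) mod 31 = 25
  6^5 mod 31 = (25 * 6) mod 31 = 26
  6^6 mod 31 = (26 * 6) mod 31 = 1
  6^7 mod 31 = (1 * 6) mod 31 = 6
  6^8 mod 31 = (6 * 6) mod 31 = 5
Result: A = 5.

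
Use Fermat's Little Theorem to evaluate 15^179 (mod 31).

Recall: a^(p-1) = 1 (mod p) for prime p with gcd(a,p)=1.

Step 1: Since 31 is prime, by Fermat's Little Theorem: 15^30 = 1 (mod 31).
Step 2: Reduce exponent: 179 mod 30 = 29.
Step 3: So 15^179 = 15^29 (mod 31).
Step 4: 15^29 mod 31 = 29.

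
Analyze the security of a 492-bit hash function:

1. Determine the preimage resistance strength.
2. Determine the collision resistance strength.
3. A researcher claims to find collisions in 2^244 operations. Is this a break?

Step 1: Preimage resistance requires brute-force of 2^492 operations.
Step 2: Collision resistance (birthday bound) = 2^(492/2) = 2^246.
Step 3: The claimed attack costs 2^244 operations.
Step 4: Since 2^244 < 2^246, the claimed attack beats the generic birthday bound, so collision resistance is broken.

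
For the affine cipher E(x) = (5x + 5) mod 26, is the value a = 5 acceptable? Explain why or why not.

Step 1: Compute gcd(5, 26).
Step 2: gcd(5, 26) = 1.
Since gcd = 1, 5 is coprime with 26, so it is a valid key.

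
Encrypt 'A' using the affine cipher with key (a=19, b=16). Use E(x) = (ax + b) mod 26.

Step 1: Convert 'A' to number: x = 0.
Step 2: E(0) = (19 * 0 + 16) mod 26 = 16 mod 26 = 16.
Step 3: Convert 16 back to letter: Q.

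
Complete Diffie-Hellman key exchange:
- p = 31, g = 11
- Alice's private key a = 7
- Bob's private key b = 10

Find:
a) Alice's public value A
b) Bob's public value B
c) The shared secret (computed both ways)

Step 1: A = g^a mod p = 11^7 mod 31 = 13.
Step 2: B = g^b mod p = 11^10 mod 31 = 5.
Step 3: Alice computes s = B^a mod p = 5^7 mod 31 = 5.
Step 4: Bob computes s = A^b mod p = 13^10 mod 31 = 5.
Both sides agree: shared secret = 5.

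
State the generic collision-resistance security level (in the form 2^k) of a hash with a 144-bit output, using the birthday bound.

Step 1: The birthday paradox gives collision probability ~50% after sqrt(2^n) = 2^(n/2) hashes.
Step 2: For 144-bit output: 2^(144/2) = 2^72.
Step 3: Approximately 2^72 hash computations needed.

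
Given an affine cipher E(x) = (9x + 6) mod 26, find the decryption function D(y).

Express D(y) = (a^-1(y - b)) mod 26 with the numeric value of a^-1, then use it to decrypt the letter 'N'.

Step 1: Find a^-1, the modular inverse of 9 mod 26.
Step 2: We need 9 * a^-1 = 1 (mod 26).
Step 3: 9 * 3 = 27 = 1 * 26 + 1, so a^-1 = 3.
Step 4: D(y) = 3(y - 6) mod 26.
Step 5: Apply to 'N' (y = 13): D(13) = 3 * (13 - 6) mod 26 = 3 * 7 mod 26 = 21 -> 'V'.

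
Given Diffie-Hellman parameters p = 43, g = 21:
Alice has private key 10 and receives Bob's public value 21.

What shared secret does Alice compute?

Step 1: s = B^a mod p = 21^10 mod 43.
  21^1 mod 43 = 21
  21^2 mod 43 = (21 * 21) mod 43 = 11
  21^3 mod 43 = (11 * 21) mod 43 = 16
  21^4 mod 43 = (16 * 21) mod 43 = 35
  21^5 mod 43 = (35 * 21) mod 43 = 4
  21^6 mod 43 = (4 * 21) mod 43 = 41
  21^7 mod 43 = (41 * 21) mod 43 = 1
  21^8 mod 43 = (1 * 21) mod 43 = 21
  21^9 mod 43 = (21 * 21) mod 43 = 11
  21^10 mod 43 = (11 * 21) mod 43 = 16
Result: shared secret = 16.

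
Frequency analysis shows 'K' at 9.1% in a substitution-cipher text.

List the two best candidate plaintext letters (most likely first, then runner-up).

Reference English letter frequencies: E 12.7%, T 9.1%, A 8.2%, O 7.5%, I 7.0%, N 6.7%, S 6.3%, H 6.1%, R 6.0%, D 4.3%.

Step 1: Observed frequency of 'K' is 9.1%.
Step 2: Compute distances to each reference frequency and sort:
  T (9.1%): difference = 0.0% <-- BEST
  A (8.2%): difference = 0.9% <-- RUNNER-UP
  O (7.5%): difference = 1.6%
  I (7.0%): difference = 2.1%
  N (6.7%): difference = 2.4%
Step 3: Most likely is 'T' (9.1%, diff 0.0%); second most likely is 'A' (8.2%, diff 0.9%).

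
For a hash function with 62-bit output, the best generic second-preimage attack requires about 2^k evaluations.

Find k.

Step 1: The hash has a 62-bit output.
Step 2: Second-preimage resistance means: given a specific input x, it should be infeasible to find a different y with h(y) = h(x).
With a 62-bit output, a generic search for a second preimage costs about 2^62 evaluations (each trial matches the fixed target with probability 2^-62).
Step 3: Security level = 62 bits.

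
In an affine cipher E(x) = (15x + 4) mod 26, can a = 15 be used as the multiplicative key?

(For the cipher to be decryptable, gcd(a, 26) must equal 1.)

Step 1: Compute gcd(15, 26).
Step 2: gcd(15, 26) = 1.
Since gcd = 1, 15 is coprime with 26, so it is a valid key.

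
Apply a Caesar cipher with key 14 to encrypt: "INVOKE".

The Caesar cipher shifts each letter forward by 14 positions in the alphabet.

Step 1: For each letter, shift forward by 14 positions (mod 26).
  I (position 8) -> position (8+14) mod 26 = 22 -> W
  N (position 13) -> position (13+14) mod 26 = 1 -> B
  V (position 21) -> position (21+14) mod 26 = 9 -> J
  O (position 14) -> position (14+14) mod 26 = 2 -> C
  K (position 10) -> position (10+14) mod 26 = 24 -> Y
  E (position 4) -> position (4+14) mod 26 = 18 -> S
Result: WBJCYS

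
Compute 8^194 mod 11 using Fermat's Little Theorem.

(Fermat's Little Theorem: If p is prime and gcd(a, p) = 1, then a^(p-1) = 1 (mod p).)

Step 1: Since 11 is prime, by Fermat's Little Theorem: 8^10 = 1 (mod 11).
Step 2: Reduce exponent: 194 mod 10 = 4.
Step 3: So 8^194 = 8^4 (mod 11).
Step 4: 8^4 mod 11 = 4.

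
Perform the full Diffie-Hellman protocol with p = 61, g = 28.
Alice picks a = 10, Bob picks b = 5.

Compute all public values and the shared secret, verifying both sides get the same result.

Step 1: A = g^a mod p = 28^10 mod 61 = 60.
Step 2: B = g^b mod p = 28^5 mod 61 = 11.
Step 3: Alice computes s = B^a mod p = 11^10 mod 61 = 60.
Step 4: Bob computes s = A^b mod p = 60^5 mod 61 = 60.
Both sides agree: shared secret = 60.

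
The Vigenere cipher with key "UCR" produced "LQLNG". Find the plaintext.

Step 1: Extend key: UCRUC
Step 2: Decrypt each letter (c - k) mod 26:
  L(11) - U(20) = (11-20) mod 26 = 17 = R
  Q(16) - C(2) = (16-2) mod 26 = 14 = O
  L(11) - R(17) = (11-17) mod 26 = 20 = U
  N(13) - U(20) = (13-20) mod 26 = 19 = T
  G(6) - C(2) = (6-2) mod 26 = 4 = E
Plaintext: ROUTE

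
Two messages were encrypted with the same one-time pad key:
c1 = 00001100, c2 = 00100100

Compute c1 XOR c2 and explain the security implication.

Step 1: c1 XOR c2 = (m1 XOR k) XOR (m2 XOR k).
Step 2: By XOR associativity/commutativity: = m1 XOR m2 XOR k XOR k = m1 XOR m2.
Step 3: 00001100 XOR 00100100 = 00101000 = 40.
Step 4: The key cancels out! An attacker learns m1 XOR m2 = 40, revealing the relationship between plaintexts.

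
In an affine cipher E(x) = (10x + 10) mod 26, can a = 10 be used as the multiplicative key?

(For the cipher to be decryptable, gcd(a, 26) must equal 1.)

Step 1: Compute gcd(10, 26).
Step 2: gcd(10, 26) = 2.
Since gcd = 2 != 1, 10 shares a common factor with 26, so it cannot be used.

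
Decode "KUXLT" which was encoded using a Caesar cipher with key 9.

Step 1: Reverse the shift by subtracting 9 from each letter position.
  K (position 10) -> position (10-9) mod 26 = 1 -> B
  U (position 20) -> position (20-9) mod 26 = 11 -> L
  X (position 23) -> position (23-9) mod 26 = 14 -> O
  L (position 11) -> position (11-9) mod 26 = 2 -> C
  T (position 19) -> position (19-9) mod 26 = 10 -> K
Decrypted message: BLOCK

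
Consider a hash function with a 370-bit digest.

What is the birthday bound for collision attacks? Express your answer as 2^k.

Step 1: The birthday paradox gives collision probability ~50% after sqrt(2^n) = 2^(n/2) hashes.
Step 2: For 370-bit output: 2^(370/2) = 2^185.
Step 3: Approximately 2^185 hash computations needed.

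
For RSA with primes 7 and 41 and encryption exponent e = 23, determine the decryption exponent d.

Step 1: n = 7 * 41 = 287.
Step 2: phi(n) = 6 * 40 = 240.
Step 3: Find d such that 23 * d = 1 (mod 240).
Step 4: d = 23^(-1) mod 240 = 167.
Verification: 23 * 167 = 3841 = 16 * 240 + 1.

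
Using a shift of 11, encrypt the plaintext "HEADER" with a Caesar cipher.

Step 1: For each letter, shift forward by 11 positions (mod 26).
  H (position 7) -> position (7+11) mod 26 = 18 -> S
  E (position 4) -> position (4+11) mod 26 = 15 -> P
  A (position 0) -> position (0+11) mod 26 = 11 -> L
  D (position 3) -> position (3+11) mod 26 = 14 -> O
  E (position 4) -> position (4+11) mod 26 = 15 -> P
  R (position 17) -> position (17+11) mod 26 = 2 -> C
Result: SPLOPC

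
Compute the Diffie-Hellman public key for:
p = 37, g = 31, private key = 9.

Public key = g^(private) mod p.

Step 1: A = g^a mod p = 31^9 mod 37.
  31^1 mod 37 = 31
  31^2 mod 37 = (31 * 31) mod 37 = 36
  31^3 mod 37 = (36 * 31) mod 37 = 6
  31^4 mod 37 = (6 * 31) mod 37 = 1
  31^5 mod 37 = (1 * 31) mod 37 = 31
  31^6 mod 37 = (31 * 31) mod 37 = 36
  31^7 mod 37 = (36 * 31) mod 37 = 6
  31^8 mod 37 = (6 * 31) mod 37 = 1
  31^9 mod 37 = (1 * 31) mod 37 = 31
Result: A = 31.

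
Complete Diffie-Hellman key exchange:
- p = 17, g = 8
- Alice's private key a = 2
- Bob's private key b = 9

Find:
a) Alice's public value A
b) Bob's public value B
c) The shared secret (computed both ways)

Step 1: A = g^a mod p = 8^2 mod 17 = 13.
Step 2: B = g^b mod p = 8^9 mod 17 = 8.
Step 3: Alice computes s = B^a mod p = 8^2 mod 17 = 13.
Step 4: Bob computes s = A^b mod p = 13^9 mod 17 = 13.
Both sides agree: shared secret = 13.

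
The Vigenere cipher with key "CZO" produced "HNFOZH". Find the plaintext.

Step 1: Extend key: CZOCZO
Step 2: Decrypt each letter (c - k) mod 26:
  H(7) - C(2) = (7-2) mod 26 = 5 = F
  N(13) - Z(25) = (13-25) mod 26 = 14 = O
  F(5) - O(14) = (5-14) mod 26 = 17 = R
  O(14) - C(2) = (14-2) mod 26 = 12 = M
  Z(25) - Z(25) = (25-25) mod 26 = 0 = A
  H(7) - O(14) = (7-14) mod 26 = 19 = T
Plaintext: FORMAT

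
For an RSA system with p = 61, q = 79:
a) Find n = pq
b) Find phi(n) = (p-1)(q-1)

Step 1: n = p * q = 61 * 79 = 4819.
Step 2: phi(n) = (p-1)(q-1) = 60 * 78 = 4680.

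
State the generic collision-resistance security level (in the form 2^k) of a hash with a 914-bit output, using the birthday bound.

Step 1: The birthday paradox gives collision probability ~50% after sqrt(2^n) = 2^(n/2) hashes.
Step 2: For 914-bit output: 2^(914/2) = 2^457.
Step 3: Approximately 2^457 hash computations needed.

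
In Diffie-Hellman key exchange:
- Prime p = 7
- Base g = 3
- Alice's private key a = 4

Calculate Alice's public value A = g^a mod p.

Step 1: A = g^a mod p = 3^4 mod 7.
  3^1 mod 7 = 3
  3^2 mod 7 = (3 * 3) mod 7 = 2
  3^3 mod 7 = (2 * 3) mod 7 = 6
  3^4 mod 7 = (6 * 3) mod 7 = 4
Result: A = 4.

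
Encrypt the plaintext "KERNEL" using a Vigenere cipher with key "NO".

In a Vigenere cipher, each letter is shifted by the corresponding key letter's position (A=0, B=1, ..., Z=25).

Step 1: Repeat key to match plaintext length:
  Plaintext: KERNEL
  Key:       NONONO
Step 2: Encrypt each letter:
  K(10) + N(13) = (10+13) mod 26 = 23 = X
  E(4) + O(14) = (4+14) mod 26 = 18 = S
  R(17) + N(13) = (17+13) mod 26 = 4 = E
  N(13) + O(14) = (13+14) mod 26 = 1 = B
  E(4) + N(13) = (4+13) mod 26 = 17 = R
  L(11) + O(14) = (11+14) mod 26 = 25 = Z
Ciphertext: XSEBRZ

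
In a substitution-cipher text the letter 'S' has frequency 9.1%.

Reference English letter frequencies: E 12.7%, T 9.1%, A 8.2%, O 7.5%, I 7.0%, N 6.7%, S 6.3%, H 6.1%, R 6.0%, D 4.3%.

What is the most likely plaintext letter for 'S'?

Step 1: The observed frequency is 9.1%.
Step 2: Compare with English frequencies:
  E: 12.7% (difference: 3.6%)
  T: 9.1% (difference: 0.0%) <-- closest
  A: 8.2% (difference: 0.9%)
  O: 7.5% (difference: 1.6%)
  I: 7.0% (difference: 2.1%)
  N: 6.7% (difference: 2.4%)
  S: 6.3% (difference: 2.8%)
  H: 6.1% (difference: 3.0%)
  R: 6.0% (difference: 3.1%)
  D: 4.3% (difference: 4.8%)
Step 3: 'S' most likely represents 'T' (frequency 9.1%).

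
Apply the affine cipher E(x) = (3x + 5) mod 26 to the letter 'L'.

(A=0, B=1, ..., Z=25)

Step 1: Convert 'L' to number: x = 11.
Step 2: E(11) = (3 * 11 + 5) mod 26 = 38 mod 26 = 12.
Step 3: Convert 12 back to letter: M.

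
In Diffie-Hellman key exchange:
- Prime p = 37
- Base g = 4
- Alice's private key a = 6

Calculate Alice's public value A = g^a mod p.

Step 1: A = g^a mod p = 4^6 mod 37.
  4^1 mod 37 = 4
  4^2 mod 37 = (4 * 4) mod 37 = 16
  4^3 mod 37 = (16 * 4) mod 37 = 27
  4^4 mod 37 = (27 * 4) mod 37 = 34
  4^5 mod 37 = (34 * 4) mod 37 = 25
  4^6 mod 37 = (25 * 4) mod 37 = 26
Result: A = 26.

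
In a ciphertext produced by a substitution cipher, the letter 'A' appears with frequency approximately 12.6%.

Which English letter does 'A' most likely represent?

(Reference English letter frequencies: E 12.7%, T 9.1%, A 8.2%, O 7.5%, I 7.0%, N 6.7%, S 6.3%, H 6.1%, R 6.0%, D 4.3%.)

Step 1: The observed frequency is 12.6%.
Step 2: Compare with English frequencies:
  E: 12.7% (difference: 0.1%) <-- closest
  T: 9.1% (difference: 3.5%)
  A: 8.2% (difference: 4.4%)
  O: 7.5% (difference: 5.1%)
  I: 7.0% (difference: 5.6%)
  N: 6.7% (difference: 5.9%)
  S: 6.3% (difference: 6.3%)
  H: 6.1% (difference: 6.5%)
  R: 6.0% (difference: 6.6%)
  D: 4.3% (difference: 8.3%)
Step 3: 'A' most likely represents 'E' (frequency 12.7%).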